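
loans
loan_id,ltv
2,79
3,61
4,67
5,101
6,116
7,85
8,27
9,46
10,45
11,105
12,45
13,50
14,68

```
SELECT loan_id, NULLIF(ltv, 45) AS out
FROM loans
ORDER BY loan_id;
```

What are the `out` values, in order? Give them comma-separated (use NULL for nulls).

loan_id=2: ltv=79 vs 45: differ → 79
loan_id=3: ltv=61 vs 45: differ → 61
loan_id=4: ltv=67 vs 45: differ → 67
loan_id=5: ltv=101 vs 45: differ → 101
loan_id=6: ltv=116 vs 45: differ → 116
loan_id=7: ltv=85 vs 45: differ → 85
loan_id=8: ltv=27 vs 45: differ → 27
loan_id=9: ltv=46 vs 45: differ → 46
loan_id=10: ltv=45 vs 45: equal → NULL
loan_id=11: ltv=105 vs 45: differ → 105
loan_id=12: ltv=45 vs 45: equal → NULL
loan_id=13: ltv=50 vs 45: differ → 50
loan_id=14: ltv=68 vs 45: differ → 68

79, 61, 67, 101, 116, 85, 27, 46, NULL, 105, NULL, 50, 68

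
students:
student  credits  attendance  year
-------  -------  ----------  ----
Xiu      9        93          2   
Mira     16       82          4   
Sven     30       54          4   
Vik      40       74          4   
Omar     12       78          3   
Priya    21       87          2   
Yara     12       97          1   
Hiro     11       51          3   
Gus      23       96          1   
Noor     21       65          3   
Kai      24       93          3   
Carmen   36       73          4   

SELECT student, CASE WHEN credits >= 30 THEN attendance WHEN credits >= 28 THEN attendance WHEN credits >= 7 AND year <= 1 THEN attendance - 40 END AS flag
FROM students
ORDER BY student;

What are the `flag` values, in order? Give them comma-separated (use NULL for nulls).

73, 56, NULL, NULL, NULL, NULL, NULL, NULL, 54, 74, NULL, 57

student=Carmen: credits >= 30 → 73
student=Gus: credits >= 7 AND year <= 1 → 56
student=Hiro: (no match → NULL) → NULL
student=Kai: (no match → NULL) → NULL
student=Mira: (no match → NULL) → NULL
student=Noor: (no match → NULL) → NULL
student=Omar: (no match → NULL) → NULL
student=Priya: (no match → NULL) → NULL
student=Sven: credits >= 30 → 54
student=Vik: credits >= 30 → 74
student=Xiu: (no match → NULL) → NULL
student=Yara: credits >= 7 AND year <= 1 → 57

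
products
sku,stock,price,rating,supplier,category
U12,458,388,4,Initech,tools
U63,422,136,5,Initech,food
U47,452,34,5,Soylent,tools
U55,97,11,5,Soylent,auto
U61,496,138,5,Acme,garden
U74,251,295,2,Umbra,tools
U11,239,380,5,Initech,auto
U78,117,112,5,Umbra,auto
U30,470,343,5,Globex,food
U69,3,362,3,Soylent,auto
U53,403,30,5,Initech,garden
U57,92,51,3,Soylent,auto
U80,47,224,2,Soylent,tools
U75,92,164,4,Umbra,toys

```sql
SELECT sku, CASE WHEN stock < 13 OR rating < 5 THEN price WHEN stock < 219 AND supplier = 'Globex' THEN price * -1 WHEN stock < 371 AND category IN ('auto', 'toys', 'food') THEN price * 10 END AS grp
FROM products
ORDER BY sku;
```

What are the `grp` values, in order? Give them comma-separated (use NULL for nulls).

sku=U11: stock < 371 AND category IN ('auto', 'toys', 'food') → 3800
sku=U12: stock < 13 OR rating < 5 → 388
sku=U30: (no match → NULL) → NULL
sku=U47: (no match → NULL) → NULL
sku=U53: (no match → NULL) → NULL
sku=U55: stock < 371 AND category IN ('auto', 'toys', 'food') → 110
sku=U57: stock < 13 OR rating < 5 → 51
sku=U61: (no match → NULL) → NULL
sku=U63: (no match → NULL) → NULL
sku=U69: stock < 13 OR rating < 5 → 362
sku=U74: stock < 13 OR rating < 5 → 295
sku=U75: stock < 13 OR rating < 5 → 164
sku=U78: stock < 371 AND category IN ('auto', 'toys', 'food') → 1120
sku=U80: stock < 13 OR rating < 5 → 224

3800, 388, NULL, NULL, NULL, 110, 51, NULL, NULL, 362, 295, 164, 1120, 224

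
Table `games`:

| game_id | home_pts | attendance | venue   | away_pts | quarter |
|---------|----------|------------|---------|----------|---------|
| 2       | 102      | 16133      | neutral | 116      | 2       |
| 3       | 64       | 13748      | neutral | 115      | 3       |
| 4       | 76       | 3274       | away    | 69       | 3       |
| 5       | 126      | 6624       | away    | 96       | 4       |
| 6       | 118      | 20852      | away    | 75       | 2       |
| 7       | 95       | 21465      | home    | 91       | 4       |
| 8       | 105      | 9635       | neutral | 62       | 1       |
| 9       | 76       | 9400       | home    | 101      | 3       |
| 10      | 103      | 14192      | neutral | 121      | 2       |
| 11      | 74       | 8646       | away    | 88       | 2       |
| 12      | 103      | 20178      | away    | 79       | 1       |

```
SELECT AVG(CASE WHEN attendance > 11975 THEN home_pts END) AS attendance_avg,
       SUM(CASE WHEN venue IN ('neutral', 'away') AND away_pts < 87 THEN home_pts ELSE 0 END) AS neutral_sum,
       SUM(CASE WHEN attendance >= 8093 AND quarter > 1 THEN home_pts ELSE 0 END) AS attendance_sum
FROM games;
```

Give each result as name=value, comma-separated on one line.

[attendance_avg: attendance > 11975]
game_id=2: ✓ → 102
game_id=3: ✓ → 64
game_id=4: ✗
game_id=5: ✗
game_id=6: ✓ → 118
game_id=7: ✓ → 95
game_id=8: ✗
game_id=9: ✗
game_id=10: ✓ → 103
game_id=11: ✗
game_id=12: ✓ → 103
attendance_avg = (102 + 64 + 118 + 95 + 103 + 103) / 6 = 97.5
—
[neutral_sum: venue IN ('neutral', 'away') AND away_pts < 87]
game_id=2: ✗
game_id=3: ✗
game_id=4: ✓ → 76
game_id=5: ✗
game_id=6: ✓ → 118
game_id=7: ✗
game_id=8: ✓ → 105
game_id=9: ✗
game_id=10: ✗
game_id=11: ✗
game_id=12: ✓ → 103
neutral_sum = 76 + 118 + 105 + 103 = 402
—
[attendance_sum: attendance >= 8093 AND quarter > 1]
game_id=2: ✓ → 102
game_id=3: ✓ → 64
game_id=4: ✗
game_id=5: ✗
game_id=6: ✓ → 118
game_id=7: ✓ → 95
game_id=8: ✗
game_id=9: ✓ → 76
game_id=10: ✓ → 103
game_id=11: ✓ → 74
game_id=12: ✗
attendance_sum = 102 + 64 + 118 + 95 + 76 + 103 + 74 = 632

attendance_avg=97.5, neutral_sum=402, attendance_sum=632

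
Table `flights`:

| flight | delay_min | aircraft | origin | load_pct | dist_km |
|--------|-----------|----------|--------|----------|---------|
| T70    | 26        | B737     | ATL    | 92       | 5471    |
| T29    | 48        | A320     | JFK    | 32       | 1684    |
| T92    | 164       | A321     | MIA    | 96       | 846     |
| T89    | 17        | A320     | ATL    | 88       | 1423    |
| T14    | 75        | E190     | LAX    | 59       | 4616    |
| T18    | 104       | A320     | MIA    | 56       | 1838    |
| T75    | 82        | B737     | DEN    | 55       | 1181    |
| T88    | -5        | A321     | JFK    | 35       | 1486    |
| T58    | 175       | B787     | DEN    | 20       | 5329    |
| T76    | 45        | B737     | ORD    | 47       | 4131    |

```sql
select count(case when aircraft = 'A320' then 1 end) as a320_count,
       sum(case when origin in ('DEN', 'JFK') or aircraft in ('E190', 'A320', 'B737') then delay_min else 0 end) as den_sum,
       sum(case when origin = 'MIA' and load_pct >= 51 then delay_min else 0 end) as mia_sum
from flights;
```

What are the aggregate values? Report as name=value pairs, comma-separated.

[a320_count: aircraft = 'A320']
flight=T70: ✗
flight=T29: ✓ → 1
flight=T92: ✗
flight=T89: ✓ → 1
flight=T14: ✗
flight=T18: ✓ → 1
flight=T75: ✗
flight=T88: ✗
flight=T58: ✗
flight=T76: ✗
a320_count = COUNT(1, 1, 1) = 3
—
[den_sum: origin in ('DEN', 'JFK') or aircraft in ('E190', 'A320', 'B737')]
flight=T70: ✓ → 26
flight=T29: ✓ → 48
flight=T92: ✗
flight=T89: ✓ → 17
flight=T14: ✓ → 75
flight=T18: ✓ → 104
flight=T75: ✓ → 82
flight=T88: ✓ → -5
flight=T58: ✓ → 175
flight=T76: ✓ → 45
den_sum = 26 + 48 + 17 + 75 + 104 + 82 + -5 + 175 + 45 = 567
—
[mia_sum: origin = 'MIA' and load_pct >= 51]
flight=T70: ✗
flight=T29: ✗
flight=T92: ✓ → 164
flight=T89: ✗
flight=T14: ✗
flight=T18: ✓ → 104
flight=T75: ✗
flight=T88: ✗
flight=T58: ✗
flight=T76: ✗
mia_sum = 164 + 104 = 268

a320_count=3, den_sum=567, mia_sum=268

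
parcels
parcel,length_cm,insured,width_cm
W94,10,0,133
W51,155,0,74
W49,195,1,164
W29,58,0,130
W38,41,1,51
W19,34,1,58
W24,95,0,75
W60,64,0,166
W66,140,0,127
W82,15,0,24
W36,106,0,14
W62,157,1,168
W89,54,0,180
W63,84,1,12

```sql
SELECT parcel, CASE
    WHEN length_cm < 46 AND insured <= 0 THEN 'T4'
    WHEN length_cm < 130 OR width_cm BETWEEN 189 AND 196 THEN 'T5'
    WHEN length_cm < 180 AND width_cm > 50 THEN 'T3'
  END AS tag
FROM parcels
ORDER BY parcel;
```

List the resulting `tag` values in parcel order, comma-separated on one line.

T5, T5, T5, T5, T5, NULL, T3, T5, T3, T5, T3, T4, T5, T4

parcel=W19: length_cm < 130 OR width_cm BETWEEN 189 AND 196 → T5
parcel=W24: length_cm < 130 OR width_cm BETWEEN 189 AND 196 → T5
parcel=W29: length_cm < 130 OR width_cm BETWEEN 189 AND 196 → T5
parcel=W36: length_cm < 130 OR width_cm BETWEEN 189 AND 196 → T5
parcel=W38: length_cm < 130 OR width_cm BETWEEN 189 AND 196 → T5
parcel=W49: (no match → NULL) → NULL
parcel=W51: length_cm < 180 AND width_cm > 50 → T3
parcel=W60: length_cm < 130 OR width_cm BETWEEN 189 AND 196 → T5
parcel=W62: length_cm < 180 AND width_cm > 50 → T3
parcel=W63: length_cm < 130 OR width_cm BETWEEN 189 AND 196 → T5
parcel=W66: length_cm < 180 AND width_cm > 50 → T3
parcel=W82: length_cm < 46 AND insured <= 0 → T4
parcel=W89: length_cm < 130 OR width_cm BETWEEN 189 AND 196 → T5
parcel=W94: length_cm < 46 AND insured <= 0 → T4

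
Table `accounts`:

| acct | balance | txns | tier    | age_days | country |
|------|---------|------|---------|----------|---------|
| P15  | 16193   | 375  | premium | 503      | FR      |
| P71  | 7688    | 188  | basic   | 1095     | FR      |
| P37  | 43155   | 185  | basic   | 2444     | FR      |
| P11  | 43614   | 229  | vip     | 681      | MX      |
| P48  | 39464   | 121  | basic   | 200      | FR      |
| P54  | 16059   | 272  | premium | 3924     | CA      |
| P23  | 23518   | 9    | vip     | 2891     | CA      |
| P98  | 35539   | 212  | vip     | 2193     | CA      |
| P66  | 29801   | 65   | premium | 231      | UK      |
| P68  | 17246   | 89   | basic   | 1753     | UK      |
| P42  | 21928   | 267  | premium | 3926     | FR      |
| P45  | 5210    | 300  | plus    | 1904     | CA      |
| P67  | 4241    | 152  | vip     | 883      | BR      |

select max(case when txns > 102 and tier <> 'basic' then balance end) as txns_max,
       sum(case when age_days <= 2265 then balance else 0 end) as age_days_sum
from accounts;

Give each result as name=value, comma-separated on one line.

[txns_max: txns > 102 and tier <> 'basic']
acct=P15: ✓ → 16193
acct=P71: ✗
acct=P37: ✗
acct=P11: ✓ → 43614
acct=P48: ✗
acct=P54: ✓ → 16059
acct=P23: ✗
acct=P98: ✓ → 35539
acct=P66: ✗
acct=P68: ✗
acct=P42: ✓ → 21928
acct=P45: ✓ → 5210
acct=P67: ✓ → 4241
txns_max = MAX(16193, 43614, 16059, 35539, 21928, 5210, 4241) = 43614
—
[age_days_sum: age_days <= 2265]
acct=P15: ✓ → 16193
acct=P71: ✓ → 7688
acct=P37: ✗
acct=P11: ✓ → 43614
acct=P48: ✓ → 39464
acct=P54: ✗
acct=P23: ✗
acct=P98: ✓ → 35539
acct=P66: ✓ → 29801
acct=P68: ✓ → 17246
acct=P42: ✗
acct=P45: ✓ → 5210
acct=P67: ✓ → 4241
age_days_sum = 16193 + 7688 + 43614 + 39464 + 35539 + 29801 + 17246 + 5210 + 4241 = 198996

txns_max=43614, age_days_sum=198996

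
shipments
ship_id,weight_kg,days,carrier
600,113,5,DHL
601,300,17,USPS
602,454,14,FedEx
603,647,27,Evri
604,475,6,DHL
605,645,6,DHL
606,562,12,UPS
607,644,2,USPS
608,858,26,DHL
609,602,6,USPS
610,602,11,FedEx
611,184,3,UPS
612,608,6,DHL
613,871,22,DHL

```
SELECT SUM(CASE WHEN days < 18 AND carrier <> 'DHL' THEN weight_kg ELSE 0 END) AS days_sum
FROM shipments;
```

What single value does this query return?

ship_id=600: ✗
ship_id=601: ✓ → 300
ship_id=602: ✓ → 454
ship_id=603: ✗
ship_id=604: ✗
ship_id=605: ✗
ship_id=606: ✓ → 562
ship_id=607: ✓ → 644
ship_id=608: ✗
ship_id=609: ✓ → 602
ship_id=610: ✓ → 602
ship_id=611: ✓ → 184
ship_id=612: ✗
ship_id=613: ✗
days_sum = 300 + 454 + 562 + 644 + 602 + 602 + 184 = 3348

3348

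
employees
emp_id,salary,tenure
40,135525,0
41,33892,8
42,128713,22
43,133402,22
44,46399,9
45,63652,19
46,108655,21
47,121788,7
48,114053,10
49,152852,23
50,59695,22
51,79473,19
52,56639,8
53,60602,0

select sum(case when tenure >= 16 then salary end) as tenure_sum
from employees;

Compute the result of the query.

emp_id=40: ✗
emp_id=41: ✗
emp_id=42: ✓ → 128713
emp_id=43: ✓ → 133402
emp_id=44: ✗
emp_id=45: ✓ → 63652
emp_id=46: ✓ → 108655
emp_id=47: ✗
emp_id=48: ✗
emp_id=49: ✓ → 152852
emp_id=50: ✓ → 59695
emp_id=51: ✓ → 79473
emp_id=52: ✗
emp_id=53: ✗
tenure_sum = 128713 + 133402 + 63652 + 108655 + 152852 + 59695 + 79473 = 726442

726442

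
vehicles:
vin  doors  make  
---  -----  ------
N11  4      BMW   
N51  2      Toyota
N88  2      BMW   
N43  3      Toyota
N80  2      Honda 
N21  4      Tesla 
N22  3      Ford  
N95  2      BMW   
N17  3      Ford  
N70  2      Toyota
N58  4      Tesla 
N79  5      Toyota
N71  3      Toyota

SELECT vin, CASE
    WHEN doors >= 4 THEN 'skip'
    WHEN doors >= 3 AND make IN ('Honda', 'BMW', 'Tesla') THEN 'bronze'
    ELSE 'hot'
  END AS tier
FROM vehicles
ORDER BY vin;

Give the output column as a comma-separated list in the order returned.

vin=N11: doors >= 4 → skip
vin=N17: ELSE → hot
vin=N21: doors >= 4 → skip
vin=N22: ELSE → hot
vin=N43: ELSE → hot
vin=N51: ELSE → hot
vin=N58: doors >= 4 → skip
vin=N70: ELSE → hot
vin=N71: ELSE → hot
vin=N79: doors >= 4 → skip
vin=N80: ELSE → hot
vin=N88: ELSE → hot
vin=N95: ELSE → hot

skip, hot, skip, hot, hot, hot, skip, hot, hot, skip, hot, hot, hot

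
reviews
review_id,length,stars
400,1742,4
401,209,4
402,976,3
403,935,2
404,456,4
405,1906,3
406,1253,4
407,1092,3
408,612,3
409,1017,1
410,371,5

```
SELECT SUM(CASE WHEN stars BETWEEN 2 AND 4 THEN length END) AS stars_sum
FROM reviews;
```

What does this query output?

review_id=400: ✓ → 1742
review_id=401: ✓ → 209
review_id=402: ✓ → 976
review_id=403: ✓ → 935
review_id=404: ✓ → 456
review_id=405: ✓ → 1906
review_id=406: ✓ → 1253
review_id=407: ✓ → 1092
review_id=408: ✓ → 612
review_id=409: ✗
review_id=410: ✗
stars_sum = 1742 + 209 + 976 + 935 + 456 + 1906 + 1253 + 1092 + 612 = 9181

9181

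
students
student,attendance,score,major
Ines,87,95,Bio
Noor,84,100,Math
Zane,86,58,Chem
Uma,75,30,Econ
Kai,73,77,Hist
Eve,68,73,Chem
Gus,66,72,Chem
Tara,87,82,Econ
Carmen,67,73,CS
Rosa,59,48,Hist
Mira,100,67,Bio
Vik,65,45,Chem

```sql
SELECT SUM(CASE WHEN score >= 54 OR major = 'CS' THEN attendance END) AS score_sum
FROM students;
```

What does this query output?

student=Ines: ✓ → 87
student=Noor: ✓ → 84
student=Zane: ✓ → 86
student=Uma: ✗
student=Kai: ✓ → 73
student=Eve: ✓ → 68
student=Gus: ✓ → 66
student=Tara: ✓ → 87
student=Carmen: ✓ → 67
student=Rosa: ✗
student=Mira: ✓ → 100
student=Vik: ✗
score_sum = 87 + 84 + 86 + 73 + 68 + 66 + 87 + 67 + 100 = 718

718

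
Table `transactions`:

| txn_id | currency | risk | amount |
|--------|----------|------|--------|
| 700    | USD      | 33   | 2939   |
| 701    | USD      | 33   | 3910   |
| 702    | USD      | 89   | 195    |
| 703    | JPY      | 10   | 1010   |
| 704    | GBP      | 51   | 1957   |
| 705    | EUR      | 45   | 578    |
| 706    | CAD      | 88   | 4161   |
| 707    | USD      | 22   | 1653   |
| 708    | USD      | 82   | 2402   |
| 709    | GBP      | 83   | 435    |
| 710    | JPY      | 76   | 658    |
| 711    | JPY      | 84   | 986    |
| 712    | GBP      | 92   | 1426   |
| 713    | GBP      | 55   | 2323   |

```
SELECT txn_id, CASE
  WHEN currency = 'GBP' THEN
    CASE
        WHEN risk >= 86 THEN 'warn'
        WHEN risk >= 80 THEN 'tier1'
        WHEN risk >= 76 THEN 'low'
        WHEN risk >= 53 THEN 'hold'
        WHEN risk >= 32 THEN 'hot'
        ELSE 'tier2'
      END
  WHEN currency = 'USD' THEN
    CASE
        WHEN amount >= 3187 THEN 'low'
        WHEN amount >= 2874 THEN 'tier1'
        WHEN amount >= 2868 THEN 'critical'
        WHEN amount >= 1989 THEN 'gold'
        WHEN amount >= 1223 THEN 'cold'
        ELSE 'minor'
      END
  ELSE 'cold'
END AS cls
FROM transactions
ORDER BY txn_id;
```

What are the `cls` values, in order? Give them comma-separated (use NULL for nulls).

txn_id=700: currency='USD' → inner[amount >= 2874] → tier1
txn_id=701: currency='USD' → inner[amount >= 3187] → low
txn_id=702: currency='USD' → inner[ELSE] → minor
txn_id=703: currency='JPY' → outer ELSE → cold
txn_id=704: currency='GBP' → inner[risk >= 32] → hot
txn_id=705: currency='EUR' → outer ELSE → cold
txn_id=706: currency='CAD' → outer ELSE → cold
txn_id=707: currency='USD' → inner[amount >= 1223] → cold
txn_id=708: currency='USD' → inner[amount >= 1989] → gold
txn_id=709: currency='GBP' → inner[risk >= 80] → tier1
txn_id=710: currency='JPY' → outer ELSE → cold
txn_id=711: currency='JPY' → outer ELSE → cold
txn_id=712: currency='GBP' → inner[risk >= 86] → warn
txn_id=713: currency='GBP' → inner[risk >= 53] → hold

tier1, low, minor, cold, hot, cold, cold, cold, gold, tier1, cold, cold, warn, hold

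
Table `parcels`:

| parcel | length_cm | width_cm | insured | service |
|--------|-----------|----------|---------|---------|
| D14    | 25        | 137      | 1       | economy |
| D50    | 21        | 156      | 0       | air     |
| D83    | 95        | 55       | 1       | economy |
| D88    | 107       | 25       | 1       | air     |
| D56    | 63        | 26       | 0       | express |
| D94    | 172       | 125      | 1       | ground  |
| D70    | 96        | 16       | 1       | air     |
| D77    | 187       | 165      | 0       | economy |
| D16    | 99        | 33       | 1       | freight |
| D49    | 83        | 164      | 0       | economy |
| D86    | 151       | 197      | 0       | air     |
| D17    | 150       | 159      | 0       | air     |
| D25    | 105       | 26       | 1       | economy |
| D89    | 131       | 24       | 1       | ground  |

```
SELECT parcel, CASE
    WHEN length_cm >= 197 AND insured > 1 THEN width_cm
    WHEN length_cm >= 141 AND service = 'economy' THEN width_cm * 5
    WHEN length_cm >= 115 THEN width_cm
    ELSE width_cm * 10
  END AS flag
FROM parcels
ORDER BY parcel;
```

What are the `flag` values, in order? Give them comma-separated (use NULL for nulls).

1370, 330, 159, 260, 1640, 1560, 260, 160, 825, 550, 197, 250, 24, 125

parcel=D14: ELSE → 1370
parcel=D16: ELSE → 330
parcel=D17: length_cm >= 115 → 159
parcel=D25: ELSE → 260
parcel=D49: ELSE → 1640
parcel=D50: ELSE → 1560
parcel=D56: ELSE → 260
parcel=D70: ELSE → 160
parcel=D77: length_cm >= 141 AND service = 'economy' → 825
parcel=D83: ELSE → 550
parcel=D86: length_cm >= 115 → 197
parcel=D88: ELSE → 250
parcel=D89: length_cm >= 115 → 24
parcel=D94: length_cm >= 115 → 125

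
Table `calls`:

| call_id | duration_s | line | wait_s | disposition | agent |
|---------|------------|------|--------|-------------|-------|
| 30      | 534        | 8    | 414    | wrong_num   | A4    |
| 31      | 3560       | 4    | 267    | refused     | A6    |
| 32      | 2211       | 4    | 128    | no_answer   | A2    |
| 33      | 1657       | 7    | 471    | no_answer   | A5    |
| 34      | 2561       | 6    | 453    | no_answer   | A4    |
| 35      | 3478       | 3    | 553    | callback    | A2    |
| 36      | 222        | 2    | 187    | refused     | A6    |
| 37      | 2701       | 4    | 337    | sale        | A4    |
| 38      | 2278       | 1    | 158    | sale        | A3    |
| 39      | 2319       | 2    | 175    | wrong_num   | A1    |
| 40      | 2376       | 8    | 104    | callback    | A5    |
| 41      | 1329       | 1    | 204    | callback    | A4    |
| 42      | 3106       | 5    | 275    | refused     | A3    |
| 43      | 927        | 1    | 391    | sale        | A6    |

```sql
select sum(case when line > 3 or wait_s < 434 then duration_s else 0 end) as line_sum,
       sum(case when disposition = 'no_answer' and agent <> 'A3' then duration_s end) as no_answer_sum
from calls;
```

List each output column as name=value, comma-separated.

[line_sum: line > 3 or wait_s < 434]
call_id=30: ✓ → 534
call_id=31: ✓ → 3560
call_id=32: ✓ → 2211
call_id=33: ✓ → 1657
call_id=34: ✓ → 2561
call_id=35: ✗
call_id=36: ✓ → 222
call_id=37: ✓ → 2701
call_id=38: ✓ → 2278
call_id=39: ✓ → 2319
call_id=40: ✓ → 2376
call_id=41: ✓ → 1329
call_id=42: ✓ → 3106
call_id=43: ✓ → 927
line_sum = 534 + 3560 + 2211 + 1657 + 2561 + 222 + 2701 + 2278 + 2319 + 2376 + 1329 + 3106 + 927 = 25781
—
[no_answer_sum: disposition = 'no_answer' and agent <> 'A3']
call_id=30: ✗
call_id=31: ✗
call_id=32: ✓ → 2211
call_id=33: ✓ → 1657
call_id=34: ✓ → 2561
call_id=35: ✗
call_id=36: ✗
call_id=37: ✗
call_id=38: ✗
call_id=39: ✗
call_id=40: ✗
call_id=41: ✗
call_id=42: ✗
call_id=43: ✗
no_answer_sum = 2211 + 1657 + 2561 = 6429

line_sum=25781, no_answer_sum=6429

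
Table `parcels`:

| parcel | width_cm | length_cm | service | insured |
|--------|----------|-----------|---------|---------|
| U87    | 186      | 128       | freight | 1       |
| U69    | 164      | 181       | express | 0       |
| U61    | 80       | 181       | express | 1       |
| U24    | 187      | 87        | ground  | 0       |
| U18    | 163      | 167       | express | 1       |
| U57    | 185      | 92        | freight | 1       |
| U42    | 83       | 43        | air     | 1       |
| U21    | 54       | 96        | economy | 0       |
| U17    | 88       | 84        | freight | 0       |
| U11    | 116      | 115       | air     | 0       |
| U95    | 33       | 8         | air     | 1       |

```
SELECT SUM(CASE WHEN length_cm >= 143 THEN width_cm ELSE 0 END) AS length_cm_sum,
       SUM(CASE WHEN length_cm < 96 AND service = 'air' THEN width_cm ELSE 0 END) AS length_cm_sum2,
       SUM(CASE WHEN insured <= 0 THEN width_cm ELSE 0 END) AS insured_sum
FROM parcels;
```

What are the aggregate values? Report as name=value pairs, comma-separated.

length_cm_sum=407, length_cm_sum2=116, insured_sum=609

[length_cm_sum: length_cm >= 143]
parcel=U87: ✗
parcel=U69: ✓ → 164
parcel=U61: ✓ → 80
parcel=U24: ✗
parcel=U18: ✓ → 163
parcel=U57: ✗
parcel=U42: ✗
parcel=U21: ✗
parcel=U17: ✗
parcel=U11: ✗
parcel=U95: ✗
length_cm_sum = 164 + 80 + 163 = 407
—
[length_cm_sum2: length_cm < 96 AND service = 'air']
parcel=U87: ✗
parcel=U69: ✗
parcel=U61: ✗
parcel=U24: ✗
parcel=U18: ✗
parcel=U57: ✗
parcel=U42: ✓ → 83
parcel=U21: ✗
parcel=U17: ✗
parcel=U11: ✗
parcel=U95: ✓ → 33
length_cm_sum2 = 83 + 33 = 116
—
[insured_sum: insured <= 0]
parcel=U87: ✗
parcel=U69: ✓ → 164
parcel=U61: ✗
parcel=U24: ✓ → 187
parcel=U18: ✗
parcel=U57: ✗
parcel=U42: ✗
parcel=U21: ✓ → 54
parcel=U17: ✓ → 88
parcel=U11: ✓ → 116
parcel=U95: ✗
insured_sum = 164 + 187 + 54 + 88 + 116 = 609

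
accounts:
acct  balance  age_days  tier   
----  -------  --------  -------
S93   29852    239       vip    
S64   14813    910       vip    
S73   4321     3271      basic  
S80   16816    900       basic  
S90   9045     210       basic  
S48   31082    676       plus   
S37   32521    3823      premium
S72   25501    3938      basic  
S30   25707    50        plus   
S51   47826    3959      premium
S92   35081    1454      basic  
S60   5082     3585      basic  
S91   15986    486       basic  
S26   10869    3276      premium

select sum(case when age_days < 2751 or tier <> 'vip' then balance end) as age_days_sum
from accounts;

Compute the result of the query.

304502

acct=S93: ✓ → 29852
acct=S64: ✓ → 14813
acct=S73: ✓ → 4321
acct=S80: ✓ → 16816
acct=S90: ✓ → 9045
acct=S48: ✓ → 31082
acct=S37: ✓ → 32521
acct=S72: ✓ → 25501
acct=S30: ✓ → 25707
acct=S51: ✓ → 47826
acct=S92: ✓ → 35081
acct=S60: ✓ → 5082
acct=S91: ✓ → 15986
acct=S26: ✓ → 10869
age_days_sum = 29852 + 14813 + 4321 + 16816 + 9045 + 31082 + 32521 + 25501 + 25707 + 47826 + 35081 + 5082 + 15986 + 10869 = 304502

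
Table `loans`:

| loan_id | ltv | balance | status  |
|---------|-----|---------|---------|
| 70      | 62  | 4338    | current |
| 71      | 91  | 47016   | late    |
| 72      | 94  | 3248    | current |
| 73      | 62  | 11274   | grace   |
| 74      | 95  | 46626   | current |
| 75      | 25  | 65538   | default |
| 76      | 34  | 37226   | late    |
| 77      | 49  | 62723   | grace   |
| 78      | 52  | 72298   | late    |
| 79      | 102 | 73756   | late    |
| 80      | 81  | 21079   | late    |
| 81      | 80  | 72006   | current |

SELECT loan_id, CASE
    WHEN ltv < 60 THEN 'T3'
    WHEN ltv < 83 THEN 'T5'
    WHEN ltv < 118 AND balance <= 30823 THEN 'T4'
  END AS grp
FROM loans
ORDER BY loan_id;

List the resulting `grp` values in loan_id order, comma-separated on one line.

T5, NULL, T4, T5, NULL, T3, T3, T3, T3, NULL, T5, T5

loan_id=70: ltv < 83 → T5
loan_id=71: (no match → NULL) → NULL
loan_id=72: ltv < 118 AND balance <= 30823 → T4
loan_id=73: ltv < 83 → T5
loan_id=74: (no match → NULL) → NULL
loan_id=75: ltv < 60 → T3
loan_id=76: ltv < 60 → T3
loan_id=77: ltv < 60 → T3
loan_id=78: ltv < 60 → T3
loan_id=79: (no match → NULL) → NULL
loan_id=80: ltv < 83 → T5
loan_id=81: ltv < 83 → T5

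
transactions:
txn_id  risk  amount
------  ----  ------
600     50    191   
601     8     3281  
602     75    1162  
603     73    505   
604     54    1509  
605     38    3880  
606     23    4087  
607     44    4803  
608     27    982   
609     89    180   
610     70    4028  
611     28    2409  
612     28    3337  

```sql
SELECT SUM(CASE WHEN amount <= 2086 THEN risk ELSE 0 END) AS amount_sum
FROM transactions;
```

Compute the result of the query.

368

txn_id=600: ✓ → 50
txn_id=601: ✗
txn_id=602: ✓ → 75
txn_id=603: ✓ → 73
txn_id=604: ✓ → 54
txn_id=605: ✗
txn_id=606: ✗
txn_id=607: ✗
txn_id=608: ✓ → 27
txn_id=609: ✓ → 89
txn_id=610: ✗
txn_id=611: ✗
txn_id=612: ✗
amount_sum = 50 + 75 + 73 + 54 + 27 + 89 = 368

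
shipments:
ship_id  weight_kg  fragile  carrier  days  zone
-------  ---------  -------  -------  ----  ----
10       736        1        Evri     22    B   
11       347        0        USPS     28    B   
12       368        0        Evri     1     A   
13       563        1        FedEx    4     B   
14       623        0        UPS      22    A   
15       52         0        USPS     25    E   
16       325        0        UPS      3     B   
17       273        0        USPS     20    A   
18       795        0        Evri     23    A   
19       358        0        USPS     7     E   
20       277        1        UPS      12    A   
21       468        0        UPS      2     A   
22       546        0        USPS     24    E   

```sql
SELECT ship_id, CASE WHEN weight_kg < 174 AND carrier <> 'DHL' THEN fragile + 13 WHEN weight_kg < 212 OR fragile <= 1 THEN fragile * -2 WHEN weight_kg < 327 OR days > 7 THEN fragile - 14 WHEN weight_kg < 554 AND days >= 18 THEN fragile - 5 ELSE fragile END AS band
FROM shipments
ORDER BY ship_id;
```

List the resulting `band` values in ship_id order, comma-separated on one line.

ship_id=10: weight_kg < 212 OR fragile <= 1 → -2
ship_id=11: weight_kg < 212 OR fragile <= 1 → 0
ship_id=12: weight_kg < 212 OR fragile <= 1 → 0
ship_id=13: weight_kg < 212 OR fragile <= 1 → -2
ship_id=14: weight_kg < 212 OR fragile <= 1 → 0
ship_id=15: weight_kg < 174 AND carrier <> 'DHL' → 13
ship_id=16: weight_kg < 212 OR fragile <= 1 → 0
ship_id=17: weight_kg < 212 OR fragile <= 1 → 0
ship_id=18: weight_kg < 212 OR fragile <= 1 → 0
ship_id=19: weight_kg < 212 OR fragile <= 1 → 0
ship_id=20: weight_kg < 212 OR fragile <= 1 → -2
ship_id=21: weight_kg < 212 OR fragile <= 1 → 0
ship_id=22: weight_kg < 212 OR fragile <= 1 → 0

-2, 0, 0, -2, 0, 13, 0, 0, 0, 0, -2, 0, 0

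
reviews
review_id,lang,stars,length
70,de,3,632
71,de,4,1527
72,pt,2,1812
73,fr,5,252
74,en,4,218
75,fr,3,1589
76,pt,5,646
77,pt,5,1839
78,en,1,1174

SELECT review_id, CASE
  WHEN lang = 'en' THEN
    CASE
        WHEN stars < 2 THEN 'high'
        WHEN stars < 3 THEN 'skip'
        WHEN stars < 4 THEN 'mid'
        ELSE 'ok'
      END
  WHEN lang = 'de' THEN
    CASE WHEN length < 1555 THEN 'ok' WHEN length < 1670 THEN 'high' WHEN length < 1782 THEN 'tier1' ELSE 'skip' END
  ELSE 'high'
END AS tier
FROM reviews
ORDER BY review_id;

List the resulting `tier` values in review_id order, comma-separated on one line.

review_id=70: lang='de' → inner[length < 1555] → ok
review_id=71: lang='de' → inner[length < 1555] → ok
review_id=72: lang='pt' → outer ELSE → high
review_id=73: lang='fr' → outer ELSE → high
review_id=74: lang='en' → inner[ELSE] → ok
review_id=75: lang='fr' → outer ELSE → high
review_id=76: lang='pt' → outer ELSE → high
review_id=77: lang='pt' → outer ELSE → high
review_id=78: lang='en' → inner[stars < 2] → high

ok, ok, high, high, ok, high, high, high, high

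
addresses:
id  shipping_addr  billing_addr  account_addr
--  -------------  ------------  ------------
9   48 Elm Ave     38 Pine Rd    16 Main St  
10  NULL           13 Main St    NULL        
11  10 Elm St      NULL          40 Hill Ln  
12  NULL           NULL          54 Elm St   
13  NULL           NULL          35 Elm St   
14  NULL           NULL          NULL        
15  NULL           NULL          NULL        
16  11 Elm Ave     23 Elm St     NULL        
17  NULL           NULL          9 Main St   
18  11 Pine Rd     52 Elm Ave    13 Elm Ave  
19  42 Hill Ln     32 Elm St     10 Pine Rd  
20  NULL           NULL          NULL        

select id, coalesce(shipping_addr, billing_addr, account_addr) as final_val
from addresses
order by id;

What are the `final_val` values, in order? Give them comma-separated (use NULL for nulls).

id=9: shipping_addr=48 Elm Ave → 48 Elm Ave
id=10: shipping_addr=NULL, billing_addr=13 Main St → 13 Main St
id=11: shipping_addr=10 Elm St → 10 Elm St
id=12: shipping_addr=NULL, billing_addr=NULL, account_addr=54 Elm St → 54 Elm St
id=13: shipping_addr=NULL, billing_addr=NULL, account_addr=35 Elm St → 35 Elm St
id=14: shipping_addr=NULL, billing_addr=NULL, account_addr=NULL (all NULL) → NULL
id=15: shipping_addr=NULL, billing_addr=NULL, account_addr=NULL (all NULL) → NULL
id=16: shipping_addr=11 Elm Ave → 11 Elm Ave
id=17: shipping_addr=NULL, billing_addr=NULL, account_addr=9 Main St → 9 Main St
id=18: shipping_addr=11 Pine Rd → 11 Pine Rd
id=19: shipping_addr=42 Hill Ln → 42 Hill Ln
id=20: shipping_addr=NULL, billing_addr=NULL, account_addr=NULL (all NULL) → NULL

48 Elm Ave, 13 Main St, 10 Elm St, 54 Elm St, 35 Elm St, NULL, NULL, 11 Elm Ave, 9 Main St, 11 Pine Rd, 42 Hill Ln, NULL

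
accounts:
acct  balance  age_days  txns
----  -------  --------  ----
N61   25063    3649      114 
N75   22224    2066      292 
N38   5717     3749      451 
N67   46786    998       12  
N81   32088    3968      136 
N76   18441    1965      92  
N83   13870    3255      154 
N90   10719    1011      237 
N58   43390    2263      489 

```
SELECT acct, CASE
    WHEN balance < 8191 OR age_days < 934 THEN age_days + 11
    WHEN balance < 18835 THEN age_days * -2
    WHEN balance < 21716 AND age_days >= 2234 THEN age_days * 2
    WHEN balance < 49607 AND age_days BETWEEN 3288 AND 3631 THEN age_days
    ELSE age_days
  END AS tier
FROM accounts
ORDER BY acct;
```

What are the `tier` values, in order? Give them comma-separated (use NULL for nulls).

acct=N38: balance < 8191 OR age_days < 934 → 3760
acct=N58: ELSE → 2263
acct=N61: ELSE → 3649
acct=N67: ELSE → 998
acct=N75: ELSE → 2066
acct=N76: balance < 18835 → -3930
acct=N81: ELSE → 3968
acct=N83: balance < 18835 → -6510
acct=N90: balance < 18835 → -2022

3760, 2263, 3649, 998, 2066, -3930, 3968, -6510, -2022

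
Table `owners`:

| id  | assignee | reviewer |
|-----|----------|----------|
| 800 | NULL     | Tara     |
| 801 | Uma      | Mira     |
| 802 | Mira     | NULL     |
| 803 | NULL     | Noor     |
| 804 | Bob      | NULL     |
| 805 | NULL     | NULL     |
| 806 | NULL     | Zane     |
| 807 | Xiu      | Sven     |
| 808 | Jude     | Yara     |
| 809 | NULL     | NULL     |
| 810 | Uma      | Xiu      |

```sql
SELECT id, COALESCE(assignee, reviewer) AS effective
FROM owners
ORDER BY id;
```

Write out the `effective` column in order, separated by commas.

id=800: assignee=NULL, reviewer=Tara → Tara
id=801: assignee=Uma → Uma
id=802: assignee=Mira → Mira
id=803: assignee=NULL, reviewer=Noor → Noor
id=804: assignee=Bob → Bob
id=805: assignee=NULL, reviewer=NULL (all NULL) → NULL
id=806: assignee=NULL, reviewer=Zane → Zane
id=807: assignee=Xiu → Xiu
id=808: assignee=Jude → Jude
id=809: assignee=NULL, reviewer=NULL (all NULL) → NULL
id=810: assignee=Uma → Uma

Tara, Uma, Mira, Noor, Bob, NULL, Zane, Xiu, Jude, NULL, Uma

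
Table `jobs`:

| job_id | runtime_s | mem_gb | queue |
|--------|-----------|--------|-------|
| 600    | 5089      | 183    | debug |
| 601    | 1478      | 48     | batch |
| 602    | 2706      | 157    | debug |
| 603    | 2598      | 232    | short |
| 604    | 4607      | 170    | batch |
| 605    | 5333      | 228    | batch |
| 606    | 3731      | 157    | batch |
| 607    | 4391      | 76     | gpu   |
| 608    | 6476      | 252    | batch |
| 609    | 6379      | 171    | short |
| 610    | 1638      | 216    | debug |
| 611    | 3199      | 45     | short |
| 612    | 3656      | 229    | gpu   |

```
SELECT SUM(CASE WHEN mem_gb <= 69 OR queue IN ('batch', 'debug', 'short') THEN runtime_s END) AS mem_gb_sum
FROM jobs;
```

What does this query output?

job_id=600: ✓ → 5089
job_id=601: ✓ → 1478
job_id=602: ✓ → 2706
job_id=603: ✓ → 2598
job_id=604: ✓ → 4607
job_id=605: ✓ → 5333
job_id=606: ✓ → 3731
job_id=607: ✗
job_id=608: ✓ → 6476
job_id=609: ✓ → 6379
job_id=610: ✓ → 1638
job_id=611: ✓ → 3199
job_id=612: ✗
mem_gb_sum = 5089 + 1478 + 2706 + 2598 + 4607 + 5333 + 3731 + 6476 + 6379 + 1638 + 3199 = 43234

43234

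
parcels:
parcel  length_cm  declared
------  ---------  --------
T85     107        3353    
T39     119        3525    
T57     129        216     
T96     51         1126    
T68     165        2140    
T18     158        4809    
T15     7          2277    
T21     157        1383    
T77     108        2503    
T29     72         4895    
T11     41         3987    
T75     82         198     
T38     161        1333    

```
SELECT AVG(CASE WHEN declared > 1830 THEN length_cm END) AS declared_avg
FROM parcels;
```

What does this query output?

parcel=T85: ✓ → 107
parcel=T39: ✓ → 119
parcel=T57: ✗
parcel=T96: ✗
parcel=T68: ✓ → 165
parcel=T18: ✓ → 158
parcel=T15: ✓ → 7
parcel=T21: ✗
parcel=T77: ✓ → 108
parcel=T29: ✓ → 72
parcel=T11: ✓ → 41
parcel=T75: ✗
parcel=T38: ✗
declared_avg = (107 + 119 + 165 + 158 + 7 + 108 + 72 + 41) / 8 = 97.125

97.125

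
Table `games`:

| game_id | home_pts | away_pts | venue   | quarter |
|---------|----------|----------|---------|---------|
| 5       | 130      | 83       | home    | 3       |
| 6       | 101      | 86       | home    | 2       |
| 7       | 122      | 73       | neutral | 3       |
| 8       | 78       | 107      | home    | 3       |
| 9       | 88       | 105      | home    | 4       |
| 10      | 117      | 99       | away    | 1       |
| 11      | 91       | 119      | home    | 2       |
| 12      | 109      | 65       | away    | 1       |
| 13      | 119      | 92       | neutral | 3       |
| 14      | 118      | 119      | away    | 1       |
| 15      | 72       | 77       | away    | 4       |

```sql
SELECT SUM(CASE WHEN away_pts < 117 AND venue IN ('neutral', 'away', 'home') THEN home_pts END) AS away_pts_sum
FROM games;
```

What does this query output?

game_id=5: ✓ → 130
game_id=6: ✓ → 101
game_id=7: ✓ → 122
game_id=8: ✓ → 78
game_id=9: ✓ → 88
game_id=10: ✓ → 117
game_id=11: ✗
game_id=12: ✓ → 109
game_id=13: ✓ → 119
game_id=14: ✗
game_id=15: ✓ → 72
away_pts_sum = 130 + 101 + 122 + 78 + 88 + 117 + 109 + 119 + 72 = 936

936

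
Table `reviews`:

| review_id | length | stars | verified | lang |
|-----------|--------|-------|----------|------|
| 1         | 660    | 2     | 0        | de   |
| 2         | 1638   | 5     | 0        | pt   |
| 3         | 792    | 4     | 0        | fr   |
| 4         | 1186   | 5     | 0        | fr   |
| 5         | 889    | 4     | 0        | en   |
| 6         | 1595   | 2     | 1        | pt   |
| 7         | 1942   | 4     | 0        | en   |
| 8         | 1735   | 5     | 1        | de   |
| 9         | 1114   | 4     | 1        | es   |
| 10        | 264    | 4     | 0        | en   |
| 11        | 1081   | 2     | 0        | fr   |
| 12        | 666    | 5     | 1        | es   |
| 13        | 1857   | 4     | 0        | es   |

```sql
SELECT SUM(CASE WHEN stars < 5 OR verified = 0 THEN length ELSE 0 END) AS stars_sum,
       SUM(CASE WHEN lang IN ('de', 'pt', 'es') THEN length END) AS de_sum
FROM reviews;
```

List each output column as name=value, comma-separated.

stars_sum=13018, de_sum=9265

[stars_sum: stars < 5 OR verified = 0]
review_id=1: ✓ → 660
review_id=2: ✓ → 1638
review_id=3: ✓ → 792
review_id=4: ✓ → 1186
review_id=5: ✓ → 889
review_id=6: ✓ → 1595
review_id=7: ✓ → 1942
review_id=8: ✗
review_id=9: ✓ → 1114
review_id=10: ✓ → 264
review_id=11: ✓ → 1081
review_id=12: ✗
review_id=13: ✓ → 1857
stars_sum = 660 + 1638 + 792 + 1186 + 889 + 1595 + 1942 + 1114 + 264 + 1081 + 1857 = 13018
—
[de_sum: lang IN ('de', 'pt', 'es')]
review_id=1: ✓ → 660
review_id=2: ✓ → 1638
review_id=3: ✗
review_id=4: ✗
review_id=5: ✗
review_id=6: ✓ → 1595
review_id=7: ✗
review_id=8: ✓ → 1735
review_id=9: ✓ → 1114
review_id=10: ✗
review_id=11: ✗
review_id=12: ✓ → 666
review_id=13: ✓ → 1857
de_sum = 660 + 1638 + 1595 + 1735 + 1114 + 666 + 1857 = 9265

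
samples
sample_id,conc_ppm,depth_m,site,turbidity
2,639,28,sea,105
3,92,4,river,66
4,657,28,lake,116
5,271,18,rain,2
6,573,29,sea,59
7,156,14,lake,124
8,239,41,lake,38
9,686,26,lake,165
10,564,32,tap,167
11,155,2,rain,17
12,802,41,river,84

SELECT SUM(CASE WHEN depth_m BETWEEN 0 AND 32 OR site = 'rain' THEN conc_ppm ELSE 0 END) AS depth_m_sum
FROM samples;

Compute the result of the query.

3793

sample_id=2: ✓ → 639
sample_id=3: ✓ → 92
sample_id=4: ✓ → 657
sample_id=5: ✓ → 271
sample_id=6: ✓ → 573
sample_id=7: ✓ → 156
sample_id=8: ✗
sample_id=9: ✓ → 686
sample_id=10: ✓ → 564
sample_id=11: ✓ → 155
sample_id=12: ✗
depth_m_sum = 639 + 92 + 657 + 271 + 573 + 156 + 686 + 564 + 155 = 3793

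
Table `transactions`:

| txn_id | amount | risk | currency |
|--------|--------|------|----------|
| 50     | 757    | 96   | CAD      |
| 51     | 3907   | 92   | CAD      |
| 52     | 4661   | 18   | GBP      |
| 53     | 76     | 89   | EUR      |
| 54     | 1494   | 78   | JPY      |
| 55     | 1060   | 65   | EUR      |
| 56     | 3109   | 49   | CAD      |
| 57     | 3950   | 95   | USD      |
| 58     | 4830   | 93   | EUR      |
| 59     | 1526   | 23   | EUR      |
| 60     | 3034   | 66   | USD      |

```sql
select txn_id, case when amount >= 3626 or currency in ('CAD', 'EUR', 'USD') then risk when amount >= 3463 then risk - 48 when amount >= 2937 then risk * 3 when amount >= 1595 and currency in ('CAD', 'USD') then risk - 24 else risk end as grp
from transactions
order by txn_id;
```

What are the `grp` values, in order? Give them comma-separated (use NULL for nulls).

96, 92, 18, 89, 78, 65, 49, 95, 93, 23, 66

txn_id=50: amount >= 3626 or currency in ('CAD', 'EUR', 'USD') → 96
txn_id=51: amount >= 3626 or currency in ('CAD', 'EUR', 'USD') → 92
txn_id=52: amount >= 3626 or currency in ('CAD', 'EUR', 'USD') → 18
txn_id=53: amount >= 3626 or currency in ('CAD', 'EUR', 'USD') → 89
txn_id=54: ELSE → 78
txn_id=55: amount >= 3626 or currency in ('CAD', 'EUR', 'USD') → 65
txn_id=56: amount >= 3626 or currency in ('CAD', 'EUR', 'USD') → 49
txn_id=57: amount >= 3626 or currency in ('CAD', 'EUR', 'USD') → 95
txn_id=58: amount >= 3626 or currency in ('CAD', 'EUR', 'USD') → 93
txn_id=59: amount >= 3626 or currency in ('CAD', 'EUR', 'USD') → 23
txn_id=60: amount >= 3626 or currency in ('CAD', 'EUR', 'USD') → 66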